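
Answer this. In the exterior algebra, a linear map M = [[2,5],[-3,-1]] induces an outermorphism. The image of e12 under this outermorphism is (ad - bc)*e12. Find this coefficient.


The outermorphism of a linear map f sends e1^e2 to f(e1)^f(e2).
f(e1) = 2*e1 - 3*e2
f(e2) = 5*e1 - 1*e2
f(e1) ^ f(e2) = (2*e1 - 3*e2) ^ (5*e1 - 1*e2)
= 2*(-1)*e12 + (-3)*5*e21
= (-2 - (-15))*e12
= 13*e12
Coefficient = 13


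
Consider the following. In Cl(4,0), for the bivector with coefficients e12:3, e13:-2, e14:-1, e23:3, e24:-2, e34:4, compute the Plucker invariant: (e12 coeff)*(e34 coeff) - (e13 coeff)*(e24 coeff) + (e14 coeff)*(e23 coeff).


Plucker relation: af - be + cd
a*f = 3*4 = 12
b*e = (-2)*(-2) = 4
c*d = (-1)*3 = -3
af - be + cd = 12 - 4 + (-3)
= 5


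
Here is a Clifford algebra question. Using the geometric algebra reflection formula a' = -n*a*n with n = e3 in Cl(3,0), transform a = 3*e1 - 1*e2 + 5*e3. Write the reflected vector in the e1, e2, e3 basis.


Reflection formula: a' = -n*a*n, with n = e3 (unit vector, n^2 = 1).
For reflection through hyperplane perp to e3:
The component along e3 flips sign, others stay.
a = (3, -1, 5)
a' = (3, -1, -5)
a' = 3*e1 - 1*e2 - 5*e3


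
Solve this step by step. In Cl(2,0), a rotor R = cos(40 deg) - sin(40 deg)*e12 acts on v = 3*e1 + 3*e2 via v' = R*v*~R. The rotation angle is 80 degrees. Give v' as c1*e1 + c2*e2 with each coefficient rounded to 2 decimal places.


Rotor R = cos(40deg) - sin(40deg)*e12
Rotation angle theta = 2 * 40 = 80 degrees
v' = R*v*~R rotates v by theta.
cos(80deg) = 0.1736, sin(80deg) = 0.9848
v'_1 = 3*cos(80deg) - 3*sin(80deg)
= 3*0.1736 - 3*0.9848
= -2.43
v'_2 = 3*sin(80deg) + 3*cos(80deg)
= 3*0.9848 + 3*0.1736
= 3.48
v' = -2.43*e1 + 3.48*e2


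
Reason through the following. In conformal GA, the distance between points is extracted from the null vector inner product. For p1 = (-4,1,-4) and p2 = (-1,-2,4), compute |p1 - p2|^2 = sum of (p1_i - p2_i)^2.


p1 - p2 = (-3, 3, -8)
|p1 - p2|^2 = (-3)^2 + 3^2 + (-8)^2
= 9 + 9 + 64
= 82


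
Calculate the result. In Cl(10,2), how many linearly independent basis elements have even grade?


Even subalgebra dimension = 2^(n-1)
n = 10 + 2 = 12
2^(12 - 1) = 2^11 = 2048
Verification: sum of C(12,k) for even k = 1 + 66 + 495 + 924 + 495 + 66 + 1 = 2048
Result = 2048


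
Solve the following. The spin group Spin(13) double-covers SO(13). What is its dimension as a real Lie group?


Spin(n) double-covers SO(n); both have Lie algebra so(n) of dimension n(n-1)/2.
n = 13
n(n-1) = 13 * 12 = 156
dim Spin(13) = 156/2 = 78


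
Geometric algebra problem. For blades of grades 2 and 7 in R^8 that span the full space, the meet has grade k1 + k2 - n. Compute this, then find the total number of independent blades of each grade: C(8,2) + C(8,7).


Meet grade = grade(A) + grade(B) - n
= 2 + 7 - 8 = 1
C(8,2) = 28
C(8,7) = 8
dim_A + dim_B = 28 + 8 = 36


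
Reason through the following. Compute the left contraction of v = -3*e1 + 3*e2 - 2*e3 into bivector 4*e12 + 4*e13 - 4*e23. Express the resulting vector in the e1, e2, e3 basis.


Left contraction v _| B = <vB>_1 (grade-1 part of the geometric product vB).
Using e1_|e12 = e2, e2_|e12 = -e1, e1_|e13 = e3, e3_|e13 = -e1, e2_|e23 = e3, e3_|e23 = -e2:
e1 coeff: -v2*b12 - v3*b13 = -(3)*(4) - (-2)*(4) = -4
e2 coeff: v1*b12 - v3*b23 = (-3)*(4) - (-2)*(-4) = -20
e3 coeff: v1*b13 + v2*b23 = (-3)*(4) + (3)*(-4) = -24
v _| B = -4*e1 - 20*e2 - 24*e3


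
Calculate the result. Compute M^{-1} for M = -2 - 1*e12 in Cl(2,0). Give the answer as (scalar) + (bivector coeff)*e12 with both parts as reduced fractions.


M = -2 - 1*e12, where e12^2 = -1.
Since M commutes with its reverse ~M = a - b*e12, M * ~M = a^2 - b^2*e12^2 = a^2 + b^2.
So M^{-1} = ~M / (a^2 + b^2) = (a - b*e12)/(a^2 + b^2).
a^2 + b^2 = 4 + 1 = 5
Scalar part = -2/5 = -2/5
Bivector coeff = 1/5 = 1/5
M^{-1} = -2/5 + 1/5*e12


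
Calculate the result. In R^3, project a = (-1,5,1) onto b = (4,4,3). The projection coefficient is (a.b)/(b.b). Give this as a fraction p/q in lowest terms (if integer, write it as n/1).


Projection coefficient = (a . b) / (b . b)
a . b = (-1)*4 + 5*4 + 1*3
= -4 + 20 + 3 = 19
b . b = 4^2 + 4^2 + 3^2
= 16 + 16 + 9 = 41
Coefficient = 19/41
In lowest terms: 19/41


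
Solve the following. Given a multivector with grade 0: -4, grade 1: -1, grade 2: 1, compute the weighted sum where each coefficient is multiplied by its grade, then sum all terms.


Grade-weighted sum = sum of grade_k * coefficient_k
0*(-4) = 0
1*(-1) = -1
2*1 = 2
Total = 0 + (-1) + 2 = 1


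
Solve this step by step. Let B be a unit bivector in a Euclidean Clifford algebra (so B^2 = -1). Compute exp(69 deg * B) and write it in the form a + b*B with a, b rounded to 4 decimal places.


For a unit bivector B with B^2 = -1, the exponential series gives
e^(theta*B) = cos(theta) + sin(theta)*B (the GA analogue of Euler's formula).
theta = 69 degrees = 1.204277 rad
cos(69 deg) = 0.3584
sin(69 deg) = 0.9336
exp(theta*B) = 0.3584 + 0.9336*B


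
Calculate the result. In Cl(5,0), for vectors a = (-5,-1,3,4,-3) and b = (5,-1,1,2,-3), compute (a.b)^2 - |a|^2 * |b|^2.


a . b = (-5)*5 + (-1)*(-1) + 3*1 + 4*2 + (-3)*(-3)
= -25 + 1 + 3 + 8 + 9 = -4
|a|^2 = (-5)^2 + (-1)^2 + 3^2 + 4^2 + (-3)^2 = 60
|b|^2 = 5^2 + (-1)^2 + 1^2 + 2^2 + (-3)^2 = 40
(a.b)^2 = (-4)^2 = 16
|a|^2 * |b|^2 = 60 * 40 = 2400
Result = 16 - 2400 = -2384


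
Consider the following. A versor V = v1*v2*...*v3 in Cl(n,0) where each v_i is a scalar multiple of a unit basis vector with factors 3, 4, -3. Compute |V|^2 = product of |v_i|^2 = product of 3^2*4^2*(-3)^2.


Each vector v_i has |v_i|^2 = s_i^2
Squared scales: 3^2 = 9, 4^2 = 16, (-3)^2 = 9
|V|^2 = 9 * 16 * 9
= 1296


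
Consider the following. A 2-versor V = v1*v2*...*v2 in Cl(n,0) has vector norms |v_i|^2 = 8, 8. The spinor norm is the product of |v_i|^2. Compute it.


Spinor norm N(V) = |v1|^2 * |v2|^2 * ... * |v2|^2
= 8 * 8
Running product: 8, 64
N(V) = 64


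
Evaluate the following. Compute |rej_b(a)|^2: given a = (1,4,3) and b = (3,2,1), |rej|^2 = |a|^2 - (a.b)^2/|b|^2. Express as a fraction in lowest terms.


|a|^2 = 1^2 + 4^2 + 3^2 = 26
|b|^2 = 3^2 + 2^2 + 1^2 = 14
a . b = 1*3 + 4*2 + 3*1 = 14
(a.b)^2 = 14^2 = 196
|rej|^2 = 26 - 196/14
= (364 - 196)/14
= 168/14
In lowest terms: 12/1


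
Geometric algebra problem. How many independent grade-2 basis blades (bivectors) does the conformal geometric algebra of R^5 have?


The conformal model of R^5 uses Cl(6,1) with m = 5 + 2 = 7 generators.
Number of grade-2 blades = C(m, 2) = C(7, 2)
= 7*6/2 = 21


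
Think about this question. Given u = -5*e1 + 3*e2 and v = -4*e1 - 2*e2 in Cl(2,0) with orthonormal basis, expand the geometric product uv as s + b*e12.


Expand: (-5*e1 + 3*e2)(-4*e1 - 2*e2)
= (-5)*(-4)*e1e1 + (-5)*(-2)*e1e2 + 3*(-4)*e2e1 + 3*(-2)*e2e2
Using e1^2 = e2^2 = 1, e2e1 = -e1e2:
Scalar part s = (-5)*(-4) + 3*(-2) = 20 + (-6) = 14
Bivector part b = (-5)*(-2) - 3*(-4) = 10 - (-12) = 22
uv = 14 + 22*e12


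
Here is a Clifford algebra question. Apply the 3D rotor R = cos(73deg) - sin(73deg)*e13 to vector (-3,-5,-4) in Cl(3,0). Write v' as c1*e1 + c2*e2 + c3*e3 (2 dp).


Rotor R = cos(73deg) - sin(73deg)*e13
Rotation angle theta = 2 * 73 = 146 degrees in the e13 plane (e1 -> e3).
The component perpendicular to the plane (e2) is invariant: v'_2 = v2 = -5.00
cos(146deg) = -0.8290, sin(146deg) = 0.5592
v'_1 = v1*cos(theta) - v3*sin(theta) = -3*(-0.8290) - (-4)*0.5592 = 4.72
v'_3 = v1*sin(theta) + v3*cos(theta) = -3*0.5592 + (-4)*(-0.8290) = 1.64
v' = 4.72*e1 - 5.00*e2 + 1.64*e3


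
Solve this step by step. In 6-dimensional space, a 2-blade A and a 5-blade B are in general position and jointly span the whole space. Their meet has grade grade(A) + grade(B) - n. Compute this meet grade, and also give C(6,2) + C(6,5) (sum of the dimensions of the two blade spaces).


Meet grade = grade(A) + grade(B) - n
= 2 + 5 - 6 = 1
C(6,2) = 15
C(6,5) = 6
dim_A + dim_B = 15 + 6 = 21


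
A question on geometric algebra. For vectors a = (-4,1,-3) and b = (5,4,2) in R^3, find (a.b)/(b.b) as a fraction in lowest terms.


Projection coefficient = (a . b) / (b . b)
a . b = (-4)*5 + 1*4 + (-3)*2
= -20 + 4 + (-6) = -22
b . b = 5^2 + 4^2 + 2^2
= 25 + 16 + 4 = 45
Coefficient = -22/45
In lowest terms: -22/45


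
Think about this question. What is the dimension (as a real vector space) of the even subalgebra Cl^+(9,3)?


Even subalgebra dimension = 2^(n-1)
n = 9 + 3 = 12
2^(12 - 1) = 2^11 = 2048
Verification: sum of C(12,k) for even k = 1 + 66 + 495 + 924 + 495 + 66 + 1 = 2048
Result = 2048


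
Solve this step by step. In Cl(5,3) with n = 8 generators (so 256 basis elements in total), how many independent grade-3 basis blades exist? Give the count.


Number of grade-k basis blades in Cl(p,q) with n = p + q is C(n, k).
n = 5 + 3 = 8
C(8, 3) = 8! / (3! * 5!)
= 40320 / (6 * 120)
= 56


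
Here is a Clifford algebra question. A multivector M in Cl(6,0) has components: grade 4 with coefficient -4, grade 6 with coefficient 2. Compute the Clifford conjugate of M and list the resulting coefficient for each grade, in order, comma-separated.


Clifford conjugate sign for grade k: (-1)^(k(k+1)/2)
Grade 4: (-1)^(4*5/2) = (-1)^10 = 1, coeff -4 -> -4
Grade 6: (-1)^(6*7/2) = (-1)^21 = -1, coeff 2 -> -2
Conjugated coefficients: -4, -2


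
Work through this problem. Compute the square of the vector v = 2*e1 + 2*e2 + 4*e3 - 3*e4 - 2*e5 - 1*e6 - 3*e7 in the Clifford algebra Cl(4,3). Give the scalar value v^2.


v^2 = sum of c_i^2 * e_i^2
Positive signature terms (e_i^2 = +1): 2^2 + 2^2 + 4^2 + (-3)^2 = 33
Negative signature terms (e_j^2 = -1): (-2)^2 + (-1)^2 + (-3)^2 = 14
v^2 = 33 - 14 = 19


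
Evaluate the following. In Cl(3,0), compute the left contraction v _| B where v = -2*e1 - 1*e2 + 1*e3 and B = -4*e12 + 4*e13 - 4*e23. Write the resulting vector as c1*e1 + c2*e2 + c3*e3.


Left contraction v _| B = <vB>_1 (grade-1 part of the geometric product vB).
Using e1_|e12 = e2, e2_|e12 = -e1, e1_|e13 = e3, e3_|e13 = -e1, e2_|e23 = e3, e3_|e23 = -e2:
e1 coeff: -v2*b12 - v3*b13 = -(-1)*(-4) - (1)*(4) = -8
e2 coeff: v1*b12 - v3*b23 = (-2)*(-4) - (1)*(-4) = 12
e3 coeff: v1*b13 + v2*b23 = (-2)*(4) + (-1)*(-4) = -4
v _| B = -8*e1 + 12*e2 - 4*e3


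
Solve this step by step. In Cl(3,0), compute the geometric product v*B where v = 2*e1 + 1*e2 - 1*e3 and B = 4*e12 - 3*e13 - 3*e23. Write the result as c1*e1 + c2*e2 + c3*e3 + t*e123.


vB has grade-1 (vector) and grade-3 (trivector) parts: vB = (v _| B) + (v ^ B).
Vector part <vB>_1:
  e1: -v2*b12 - v3*b13 = -(1)*(4) - (-1)*(-3) = -7
  e2: v1*b12 - v3*b23 = (2)*(4) - (-1)*(-3) = 5
  e3: v1*b13 + v2*b23 = (2)*(-3) + (1)*(-3) = -9
Trivector part <vB>_3:
  e123: v1*b23 - v2*b13 + v3*b12 = (2)*(-3) - (1)*(-3) + (-1)*(4) = -7
vB = -7*e1 + 5*e2 - 9*e3 - 7*e123


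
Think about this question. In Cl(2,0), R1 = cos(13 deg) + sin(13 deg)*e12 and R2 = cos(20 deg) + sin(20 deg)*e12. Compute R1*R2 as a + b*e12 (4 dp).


Same-plane rotors commute and their half-angles add:
R1*R2 = cos(a1 + a2) + sin(a1 + a2)*e12.
a1 + a2 = 13 + 20 = 33 deg
cos(33 deg) = 0.8387
sin(33 deg) = 0.5446
R1*R2 = 0.8387 + 0.5446*e12


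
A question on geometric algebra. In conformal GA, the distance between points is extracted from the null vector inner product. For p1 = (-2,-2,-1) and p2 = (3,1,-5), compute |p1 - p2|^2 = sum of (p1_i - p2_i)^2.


p1 - p2 = (-5, -3, 4)
|p1 - p2|^2 = (-5)^2 + (-3)^2 + 4^2
= 25 + 9 + 16
= 50


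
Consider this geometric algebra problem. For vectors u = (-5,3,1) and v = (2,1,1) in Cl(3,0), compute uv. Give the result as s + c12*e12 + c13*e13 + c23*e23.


In Cl(3,0): e_i^2 = 1, e_ie_j = -e_je_i for i != j.
Scalar part = u . v = (-5)*2 + 3*1 + 1*1
= -10 + 3 + 1 = -6
e12 coeff = (-5)*1 - 3*2 = -5 - 6 = -11
e13 coeff = (-5)*1 - 1*2 = -5 - 2 = -7
e23 coeff = 3*1 - 1*1 = 3 - 1 = 2
uv = -6 - 11*e12 - 7*e13 + 2*e23


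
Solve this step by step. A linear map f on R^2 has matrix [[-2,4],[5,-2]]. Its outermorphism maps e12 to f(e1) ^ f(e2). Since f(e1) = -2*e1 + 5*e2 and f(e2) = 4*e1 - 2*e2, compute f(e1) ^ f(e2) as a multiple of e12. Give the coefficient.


The outermorphism of a linear map f sends e1^e2 to f(e1)^f(e2).
f(e1) = -2*e1 + 5*e2
f(e2) = 4*e1 - 2*e2
f(e1) ^ f(e2) = (-2*e1 + 5*e2) ^ (4*e1 - 2*e2)
= (-2)*(-2)*e12 + 5*4*e21
= (4 - 20)*e12
= -16*e12
Coefficient = -16


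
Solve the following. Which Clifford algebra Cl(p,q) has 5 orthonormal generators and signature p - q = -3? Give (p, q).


We need p + q = 5 and p - q = -3.
Adding: 2p = 5 + (-3) = 2, so p = 1.
Then q = 5 - 1 = 4.
(p, q) = (1, 4)


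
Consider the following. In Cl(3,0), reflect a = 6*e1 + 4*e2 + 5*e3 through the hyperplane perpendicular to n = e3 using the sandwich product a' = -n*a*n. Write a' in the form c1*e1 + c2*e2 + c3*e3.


Reflection formula: a' = -n*a*n, with n = e3 (unit vector, n^2 = 1).
For reflection through hyperplane perp to e3:
The component along e3 flips sign, others stay.
a = (6, 4, 5)
a' = (6, 4, -5)
a' = 6*e1 + 4*e2 - 5*e3


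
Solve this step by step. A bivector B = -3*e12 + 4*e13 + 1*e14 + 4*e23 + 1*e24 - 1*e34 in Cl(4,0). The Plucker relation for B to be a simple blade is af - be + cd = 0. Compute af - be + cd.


Plucker relation: af - be + cd
a*f = (-3)*(-1) = 3
b*e = 4*1 = 4
c*d = 1*4 = 4
af - be + cd = 3 - 4 + 4
= 3


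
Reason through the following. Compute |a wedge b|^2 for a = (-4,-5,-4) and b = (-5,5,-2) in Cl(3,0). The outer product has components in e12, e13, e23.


a wedge b = (a1*b2 - a2*b1)*e12 + (a1*b3 - a3*b1)*e13 + (a2*b3 - a3*b2)*e23
e12 coeff: (-4)*5 - (-5)*(-5) = -20 - 25 = -45
e13 coeff: (-4)*(-2) - (-4)*(-5) = 8 - 20 = -12
e23 coeff: (-5)*(-2) - (-4)*5 = 10 - (-20) = 30
|a wedge b|^2 = (-45)^2 + (-12)^2 + 30^2
= 2025 + 144 + 900
= 3069


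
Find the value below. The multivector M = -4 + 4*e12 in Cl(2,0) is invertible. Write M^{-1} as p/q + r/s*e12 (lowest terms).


M = -4 + 4*e12, where e12^2 = -1.
Since M commutes with its reverse ~M = a - b*e12, M * ~M = a^2 - b^2*e12^2 = a^2 + b^2.
So M^{-1} = ~M / (a^2 + b^2) = (a - b*e12)/(a^2 + b^2).
a^2 + b^2 = 16 + 16 = 32
Scalar part = -4/32 = -1/8
Bivector coeff = -4/32 = -1/8
M^{-1} = -1/8 - 1/8*e12


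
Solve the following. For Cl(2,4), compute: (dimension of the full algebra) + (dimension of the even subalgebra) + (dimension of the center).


n = 2 + 4 = 6
Total dim = 2^6 = 64
Even subalgebra dim = 2^5 = 32
n is even, so center dim = 1
Sum = 64 + 32 + 1 = 97


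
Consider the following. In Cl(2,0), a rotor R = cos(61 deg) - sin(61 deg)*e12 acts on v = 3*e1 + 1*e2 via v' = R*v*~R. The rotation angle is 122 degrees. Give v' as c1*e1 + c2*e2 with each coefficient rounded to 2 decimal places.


Rotor R = cos(61deg) - sin(61deg)*e12
Rotation angle theta = 2 * 61 = 122 degrees
v' = R*v*~R rotates v by theta.
cos(122deg) = -0.5299, sin(122deg) = 0.8480
v'_1 = 3*cos(122deg) - 1*sin(122deg)
= 3*(-0.5299) - 1*0.8480
= -2.44
v'_2 = 3*sin(122deg) + 1*cos(122deg)
= 3*0.8480 + 1*(-0.5299)
= 2.01
v' = -2.44*e1 + 2.01*e2


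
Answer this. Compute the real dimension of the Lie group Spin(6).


Spin(n) double-covers SO(n); both have Lie algebra so(n) of dimension n(n-1)/2.
n = 6
n(n-1) = 6 * 5 = 30
dim Spin(6) = 30/2 = 15


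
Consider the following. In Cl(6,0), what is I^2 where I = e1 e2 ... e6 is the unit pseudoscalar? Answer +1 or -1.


The pseudoscalar I = e1...e_n (product of all n generators) of Cl(p,q) satisfies I^2 = (-1)^(q + n(n-1)/2).
p = 6, q = 0, n = p + q = 6
n(n-1)/2 = 6 * 5 / 2 = 15
Exponent = q + n(n-1)/2 = 0 + 15 = 15
I^2 = (-1)^15 = -1


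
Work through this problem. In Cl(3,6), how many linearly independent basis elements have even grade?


Even subalgebra dimension = 2^(n-1)
n = 3 + 6 = 9
2^(9 - 1) = 2^8 = 256
Verification: sum of C(9,k) for even k = 1 + 36 + 126 + 84 + 9 = 256
Result = 256


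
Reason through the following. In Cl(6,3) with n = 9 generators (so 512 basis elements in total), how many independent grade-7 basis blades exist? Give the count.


Number of grade-k basis blades in Cl(p,q) with n = p + q is C(n, k).
n = 6 + 3 = 9
C(9, 7) = 9! / (7! * 2!)
= 362880 / (5040 * 2)
= 36


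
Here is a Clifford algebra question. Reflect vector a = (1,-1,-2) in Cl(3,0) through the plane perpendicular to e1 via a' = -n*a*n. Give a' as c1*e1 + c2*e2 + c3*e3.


Reflection formula: a' = -n*a*n, with n = e1 (unit vector, n^2 = 1).
For reflection through hyperplane perp to e1:
The component along e1 flips sign, others stay.
a = (1, -1, -2)
a' = (-1, -1, -2)
a' = -1*e1 - 1*e2 - 2*e3


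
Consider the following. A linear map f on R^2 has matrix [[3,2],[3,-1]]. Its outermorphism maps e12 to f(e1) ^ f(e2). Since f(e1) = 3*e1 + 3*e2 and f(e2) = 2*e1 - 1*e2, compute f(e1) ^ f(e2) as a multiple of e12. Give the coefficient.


The outermorphism of a linear map f sends e1^e2 to f(e1)^f(e2).
f(e1) = 3*e1 + 3*e2
f(e2) = 2*e1 - 1*e2
f(e1) ^ f(e2) = (3*e1 + 3*e2) ^ (2*e1 - 1*e2)
= 3*(-1)*e12 + 3*2*e21
= (-3 - 6)*e12
= -9*e12
Coefficient = -9


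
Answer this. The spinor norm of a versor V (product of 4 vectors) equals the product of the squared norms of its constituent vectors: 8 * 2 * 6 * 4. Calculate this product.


Spinor norm N(V) = |v1|^2 * |v2|^2 * ... * |v4|^2
= 8 * 2 * 6 * 4
Running product: 8, 16, 96, 384
N(V) = 384


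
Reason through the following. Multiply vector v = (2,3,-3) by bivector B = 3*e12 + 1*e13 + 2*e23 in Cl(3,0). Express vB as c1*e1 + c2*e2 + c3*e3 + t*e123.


vB has grade-1 (vector) and grade-3 (trivector) parts: vB = (v _| B) + (v ^ B).
Vector part <vB>_1:
  e1: -v2*b12 - v3*b13 = -(3)*(3) - (-3)*(1) = -6
  e2: v1*b12 - v3*b23 = (2)*(3) - (-3)*(2) = 12
  e3: v1*b13 + v2*b23 = (2)*(1) + (3)*(2) = 8
Trivector part <vB>_3:
  e123: v1*b23 - v2*b13 + v3*b12 = (2)*(2) - (3)*(1) + (-3)*(3) = -8
vB = -6*e1 + 12*e2 + 8*e3 - 8*e123


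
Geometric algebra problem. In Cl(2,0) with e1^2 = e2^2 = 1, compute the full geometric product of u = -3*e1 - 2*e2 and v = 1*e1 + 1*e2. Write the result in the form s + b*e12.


Expand: (-3*e1 - 2*e2)(1*e1 + 1*e2)
= (-3)*1*e1e1 + (-3)*1*e1e2 + (-2)*1*e2e1 + (-2)*1*e2e2
Using e1^2 = e2^2 = 1, e2e1 = -e1e2:
Scalar part s = (-3)*1 + (-2)*1 = -3 + (-2) = -5
Bivector part b = (-3)*1 - (-2)*1 = -3 - (-2) = -1
uv = -5 - 1*e12


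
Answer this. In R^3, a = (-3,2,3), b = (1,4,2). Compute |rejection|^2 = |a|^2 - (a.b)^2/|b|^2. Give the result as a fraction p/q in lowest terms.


|a|^2 = (-3)^2 + 2^2 + 3^2 = 22
|b|^2 = 1^2 + 4^2 + 2^2 = 21
a . b = (-3)*1 + 2*4 + 3*2 = 11
(a.b)^2 = 11^2 = 121
|rej|^2 = 22 - 121/21
= (462 - 121)/21
= 341/21
In lowest terms: 341/21


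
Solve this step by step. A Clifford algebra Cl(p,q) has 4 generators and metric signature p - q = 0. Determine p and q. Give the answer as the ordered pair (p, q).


We need p + q = 4 and p - q = 0.
Adding: 2p = 4 + 0 = 4, so p = 2.
Then q = 4 - 2 = 2.
(p, q) = (2, 2)


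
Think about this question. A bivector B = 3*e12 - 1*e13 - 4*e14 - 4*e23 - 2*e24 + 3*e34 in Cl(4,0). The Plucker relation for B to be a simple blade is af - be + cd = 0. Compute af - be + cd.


Plucker relation: af - be + cd
a*f = 3*3 = 9
b*e = (-1)*(-2) = 2
c*d = (-4)*(-4) = 16
af - be + cd = 9 - 2 + 16
= 23


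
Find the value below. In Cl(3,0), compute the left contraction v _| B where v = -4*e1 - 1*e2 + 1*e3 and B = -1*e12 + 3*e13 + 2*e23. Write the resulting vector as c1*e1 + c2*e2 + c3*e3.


Left contraction v _| B = <vB>_1 (grade-1 part of the geometric product vB).
Using e1_|e12 = e2, e2_|e12 = -e1, e1_|e13 = e3, e3_|e13 = -e1, e2_|e23 = e3, e3_|e23 = -e2:
e1 coeff: -v2*b12 - v3*b13 = -(-1)*(-1) - (1)*(3) = -4
e2 coeff: v1*b12 - v3*b23 = (-4)*(-1) - (1)*(2) = 2
e3 coeff: v1*b13 + v2*b23 = (-4)*(3) + (-1)*(2) = -14
v _| B = -4*e1 + 2*e2 - 14*e3


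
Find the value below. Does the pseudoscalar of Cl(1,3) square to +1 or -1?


The pseudoscalar I = e1...e_n (product of all n generators) of Cl(p,q) satisfies I^2 = (-1)^(q + n(n-1)/2).
p = 1, q = 3, n = p + q = 4
n(n-1)/2 = 4 * 3 / 2 = 6
Exponent = q + n(n-1)/2 = 3 + 6 = 9
I^2 = (-1)^9 = -1


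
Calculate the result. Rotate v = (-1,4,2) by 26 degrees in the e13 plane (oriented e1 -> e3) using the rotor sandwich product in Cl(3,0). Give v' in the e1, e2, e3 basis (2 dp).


Rotor R = cos(13deg) - sin(13deg)*e13
Rotation angle theta = 2 * 13 = 26 degrees in the e13 plane (e1 -> e3).
The component perpendicular to the plane (e2) is invariant: v'_2 = v2 = 4.00
cos(26deg) = 0.8988, sin(26deg) = 0.4384
v'_1 = v1*cos(theta) - v3*sin(theta) = -1*0.8988 - 2*0.4384 = -1.78
v'_3 = v1*sin(theta) + v3*cos(theta) = -1*0.4384 + 2*0.8988 = 1.36
v' = -1.78*e1 + 4.00*e2 + 1.36*e3


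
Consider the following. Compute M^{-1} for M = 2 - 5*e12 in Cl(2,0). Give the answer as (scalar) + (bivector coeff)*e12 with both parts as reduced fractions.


M = 2 - 5*e12, where e12^2 = -1.
Since M commutes with its reverse ~M = a - b*e12, M * ~M = a^2 - b^2*e12^2 = a^2 + b^2.
So M^{-1} = ~M / (a^2 + b^2) = (a - b*e12)/(a^2 + b^2).
a^2 + b^2 = 4 + 25 = 29
Scalar part = 2/29 = 2/29
Bivector coeff = 5/29 = 5/29
M^{-1} = 2/29 + 5/29*e12


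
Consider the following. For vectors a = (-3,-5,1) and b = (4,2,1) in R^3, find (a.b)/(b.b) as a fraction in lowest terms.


Projection coefficient = (a . b) / (b . b)
a . b = (-3)*4 + (-5)*2 + 1*1
= -12 + (-10) + 1 = -21
b . b = 4^2 + 2^2 + 1^2
= 16 + 4 + 1 = 21
Coefficient = -21/21
In lowest terms: -1/1


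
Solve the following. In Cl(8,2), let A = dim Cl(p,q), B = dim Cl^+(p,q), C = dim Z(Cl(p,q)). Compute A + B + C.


n = 8 + 2 = 10
Total dim = 2^10 = 1024
Even subalgebra dim = 2^9 = 512
n is even, so center dim = 1
Sum = 1024 + 512 + 1 = 1537


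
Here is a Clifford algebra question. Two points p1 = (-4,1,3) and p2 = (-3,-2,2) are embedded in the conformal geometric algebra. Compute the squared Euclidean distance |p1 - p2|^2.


p1 - p2 = (-1, 3, 1)
|p1 - p2|^2 = (-1)^2 + 3^2 + 1^2
= 1 + 9 + 1
= 11


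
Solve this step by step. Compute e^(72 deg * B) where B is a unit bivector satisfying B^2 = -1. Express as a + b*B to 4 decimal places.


For a unit bivector B with B^2 = -1, the exponential series gives
e^(theta*B) = cos(theta) + sin(theta)*B (the GA analogue of Euler's formula).
theta = 72 degrees = 1.256637 rad
cos(72 deg) = 0.3090
sin(72 deg) = 0.9511
exp(theta*B) = 0.3090 + 0.9511*B


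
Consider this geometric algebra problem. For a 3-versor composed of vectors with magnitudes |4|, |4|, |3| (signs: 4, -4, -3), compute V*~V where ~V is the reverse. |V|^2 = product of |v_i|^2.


Each vector v_i has |v_i|^2 = s_i^2
Squared scales: 4^2 = 16, (-4)^2 = 16, (-3)^2 = 9
|V|^2 = 16 * 16 * 9
= 2304


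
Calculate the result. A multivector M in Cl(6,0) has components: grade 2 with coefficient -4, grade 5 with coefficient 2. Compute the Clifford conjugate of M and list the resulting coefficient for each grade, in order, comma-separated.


Clifford conjugate sign for grade k: (-1)^(k(k+1)/2)
Grade 2: (-1)^(2*3/2) = (-1)^3 = -1, coeff -4 -> 4
Grade 5: (-1)^(5*6/2) = (-1)^15 = -1, coeff 2 -> -2
Conjugated coefficients: 4, -2


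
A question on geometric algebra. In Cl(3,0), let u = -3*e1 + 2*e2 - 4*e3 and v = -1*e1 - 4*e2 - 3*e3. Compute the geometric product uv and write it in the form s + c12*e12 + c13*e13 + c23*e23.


In Cl(3,0): e_i^2 = 1, e_ie_j = -e_je_i for i != j.
Scalar part = u . v = (-3)*(-1) + 2*(-4) + (-4)*(-3)
= 3 + (-8) + 12 = 7
e12 coeff = (-3)*(-4) - 2*(-1) = 12 - (-2) = 14
e13 coeff = (-3)*(-3) - (-4)*(-1) = 9 - 4 = 5
e23 coeff = 2*(-3) - (-4)*(-4) = -6 - 16 = -22
uv = 7 + 14*e12 + 5*e13 - 22*e23


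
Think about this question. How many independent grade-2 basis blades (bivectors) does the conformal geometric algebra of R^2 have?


The conformal model of R^2 uses Cl(3,1) with m = 2 + 2 = 4 generators.
Number of grade-2 blades = C(m, 2) = C(4, 2)
= 4*3/2 = 6


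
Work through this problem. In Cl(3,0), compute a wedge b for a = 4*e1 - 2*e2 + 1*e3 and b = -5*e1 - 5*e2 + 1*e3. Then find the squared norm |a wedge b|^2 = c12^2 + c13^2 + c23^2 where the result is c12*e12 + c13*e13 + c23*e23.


a wedge b = (a1*b2 - a2*b1)*e12 + (a1*b3 - a3*b1)*e13 + (a2*b3 - a3*b2)*e23
e12 coeff: 4*(-5) - (-2)*(-5) = -20 - 10 = -30
e13 coeff: 4*1 - 1*(-5) = 4 - (-5) = 9
e23 coeff: (-2)*1 - 1*(-5) = -2 - (-5) = 3
|a wedge b|^2 = (-30)^2 + 9^2 + 3^2
= 900 + 81 + 9
= 990


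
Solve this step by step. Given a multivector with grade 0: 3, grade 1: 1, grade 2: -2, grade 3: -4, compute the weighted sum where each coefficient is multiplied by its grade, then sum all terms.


Grade-weighted sum = sum of grade_k * coefficient_k
0*3 = 0
1*1 = 1
2*(-2) = -4
3*(-4) = -12
Total = 0 + 1 + (-4) + (-12) = -15


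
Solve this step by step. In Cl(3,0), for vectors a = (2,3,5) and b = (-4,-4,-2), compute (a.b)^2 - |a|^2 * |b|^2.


a . b = 2*(-4) + 3*(-4) + 5*(-2)
= -8 + (-12) + (-10) = -30
|a|^2 = 2^2 + 3^2 + 5^2 = 38
|b|^2 = (-4)^2 + (-4)^2 + (-2)^2 = 36
(a.b)^2 = (-30)^2 = 900
|a|^2 * |b|^2 = 38 * 36 = 1368
Result = 900 - 1368 = -468


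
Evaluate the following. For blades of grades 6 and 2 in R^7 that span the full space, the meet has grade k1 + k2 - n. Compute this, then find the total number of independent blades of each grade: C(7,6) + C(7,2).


Meet grade = grade(A) + grade(B) - n
= 6 + 2 - 7 = 1
C(7,6) = 7
C(7,2) = 21
dim_A + dim_B = 7 + 21 = 28


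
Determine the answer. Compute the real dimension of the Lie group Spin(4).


Spin(n) double-covers SO(n); both have Lie algebra so(n) of dimension n(n-1)/2.
n = 4
n(n-1) = 4 * 3 = 12
dim Spin(4) = 12/2 = 6


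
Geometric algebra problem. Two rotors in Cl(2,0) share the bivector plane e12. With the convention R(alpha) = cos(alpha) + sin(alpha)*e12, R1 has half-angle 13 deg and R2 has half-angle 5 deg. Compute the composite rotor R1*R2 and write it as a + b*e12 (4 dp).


Same-plane rotors commute and their half-angles add:
R1*R2 = cos(a1 + a2) + sin(a1 + a2)*e12.
a1 + a2 = 13 + 5 = 18 deg
cos(18 deg) = 0.9511
sin(18 deg) = 0.3090
R1*R2 = 0.9511 + 0.3090*e12


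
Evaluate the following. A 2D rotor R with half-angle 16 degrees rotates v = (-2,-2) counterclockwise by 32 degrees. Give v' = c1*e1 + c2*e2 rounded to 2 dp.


Rotor R = cos(16deg) - sin(16deg)*e12
Rotation angle theta = 2 * 16 = 32 degrees
v' = R*v*~R rotates v by theta.
cos(32deg) = 0.8480, sin(32deg) = 0.5299
v'_1 = -2*cos(32deg) - (-2)*sin(32deg)
= -2*0.8480 - (-2)*0.5299
= -0.64
v'_2 = -2*sin(32deg) + (-2)*cos(32deg)
= -2*0.5299 + (-2)*0.8480
= -2.76
v' = -0.64*e1 - 2.76*e2


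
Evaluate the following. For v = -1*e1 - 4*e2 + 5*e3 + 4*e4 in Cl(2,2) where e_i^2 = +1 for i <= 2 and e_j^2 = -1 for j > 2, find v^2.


v^2 = sum of c_i^2 * e_i^2
Positive signature terms (e_i^2 = +1): (-1)^2 + (-4)^2 = 17
Negative signature terms (e_j^2 = -1): 5^2 + 4^2 = 41
v^2 = 17 - 41 = -24


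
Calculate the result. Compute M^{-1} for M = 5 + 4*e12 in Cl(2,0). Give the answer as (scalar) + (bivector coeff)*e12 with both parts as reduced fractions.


M = 5 + 4*e12, where e12^2 = -1.
Since M commutes with its reverse ~M = a - b*e12, M * ~M = a^2 - b^2*e12^2 = a^2 + b^2.
So M^{-1} = ~M / (a^2 + b^2) = (a - b*e12)/(a^2 + b^2).
a^2 + b^2 = 25 + 16 = 41
Scalar part = 5/41 = 5/41
Bivector coeff = -4/41 = -4/41
M^{-1} = 5/41 - 4/41*e12


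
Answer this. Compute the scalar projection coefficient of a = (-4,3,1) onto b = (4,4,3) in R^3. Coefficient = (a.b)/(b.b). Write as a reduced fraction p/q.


Projection coefficient = (a . b) / (b . b)
a . b = (-4)*4 + 3*4 + 1*3
= -16 + 12 + 3 = -1
b . b = 4^2 + 4^2 + 3^2
= 16 + 16 + 9 = 41
Coefficient = -1/41
In lowest terms: -1/41


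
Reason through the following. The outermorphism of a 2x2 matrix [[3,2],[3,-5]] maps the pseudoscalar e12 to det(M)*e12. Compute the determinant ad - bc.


The outermorphism of a linear map f sends e1^e2 to f(e1)^f(e2).
f(e1) = 3*e1 + 3*e2
f(e2) = 2*e1 - 5*e2
f(e1) ^ f(e2) = (3*e1 + 3*e2) ^ (2*e1 - 5*e2)
= 3*(-5)*e12 + 3*2*e21
= (-15 - 6)*e12
= -21*e12
Coefficient = -21


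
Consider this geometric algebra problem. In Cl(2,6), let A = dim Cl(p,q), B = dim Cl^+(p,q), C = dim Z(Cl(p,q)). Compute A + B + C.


n = 2 + 6 = 8
Total dim = 2^8 = 256
Even subalgebra dim = 2^7 = 128
n is even, so center dim = 1
Sum = 256 + 128 + 1 = 385


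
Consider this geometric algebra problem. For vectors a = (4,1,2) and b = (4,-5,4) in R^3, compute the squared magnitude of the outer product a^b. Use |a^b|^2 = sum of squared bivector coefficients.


a wedge b = (a1*b2 - a2*b1)*e12 + (a1*b3 - a3*b1)*e13 + (a2*b3 - a3*b2)*e23
e12 coeff: 4*(-5) - 1*4 = -20 - 4 = -24
e13 coeff: 4*4 - 2*4 = 16 - 8 = 8
e23 coeff: 1*4 - 2*(-5) = 4 - (-10) = 14
|a wedge b|^2 = (-24)^2 + 8^2 + 14^2
= 576 + 64 + 196
= 836


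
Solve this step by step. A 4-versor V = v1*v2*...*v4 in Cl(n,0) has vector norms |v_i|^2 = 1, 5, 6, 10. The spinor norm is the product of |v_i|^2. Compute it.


Spinor norm N(V) = |v1|^2 * |v2|^2 * ... * |v4|^2
= 1 * 5 * 6 * 10
Running product: 1, 5, 30, 300
N(V) = 300


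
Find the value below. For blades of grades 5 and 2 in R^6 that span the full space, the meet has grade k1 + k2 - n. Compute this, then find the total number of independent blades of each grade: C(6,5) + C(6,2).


Meet grade = grade(A) + grade(B) - n
= 5 + 2 - 6 = 1
C(6,5) = 6
C(6,2) = 15
dim_A + dim_B = 6 + 15 = 21


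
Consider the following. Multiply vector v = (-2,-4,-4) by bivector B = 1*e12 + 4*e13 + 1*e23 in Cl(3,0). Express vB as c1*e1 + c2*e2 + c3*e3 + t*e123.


vB has grade-1 (vector) and grade-3 (trivector) parts: vB = (v _| B) + (v ^ B).
Vector part <vB>_1:
  e1: -v2*b12 - v3*b13 = -(-4)*(1) - (-4)*(4) = 20
  e2: v1*b12 - v3*b23 = (-2)*(1) - (-4)*(1) = 2
  e3: v1*b13 + v2*b23 = (-2)*(4) + (-4)*(1) = -12
Trivector part <vB>_3:
  e123: v1*b23 - v2*b13 + v3*b12 = (-2)*(1) - (-4)*(4) + (-4)*(1) = 10
vB = 20*e1 + 2*e2 - 12*e3 + 10*e123


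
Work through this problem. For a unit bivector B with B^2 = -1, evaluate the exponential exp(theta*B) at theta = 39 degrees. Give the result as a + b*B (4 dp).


For a unit bivector B with B^2 = -1, the exponential series gives
e^(theta*B) = cos(theta) + sin(theta)*B (the GA analogue of Euler's formula).
theta = 39 degrees = 0.680678 rad
cos(39 deg) = 0.7771
sin(39 deg) = 0.6293
exp(theta*B) = 0.7771 + 0.6293*B


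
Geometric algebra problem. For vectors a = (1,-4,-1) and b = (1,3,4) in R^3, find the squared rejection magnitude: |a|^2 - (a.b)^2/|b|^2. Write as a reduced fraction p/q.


|a|^2 = 1^2 + (-4)^2 + (-1)^2 = 18
|b|^2 = 1^2 + 3^2 + 4^2 = 26
a . b = 1*1 + (-4)*3 + (-1)*4 = -15
(a.b)^2 = (-15)^2 = 225
|rej|^2 = 18 - 225/26
= (468 - 225)/26
= 243/26
In lowest terms: 243/26


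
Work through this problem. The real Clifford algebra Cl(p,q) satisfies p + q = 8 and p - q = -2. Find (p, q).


We need p + q = 8 and p - q = -2.
Adding: 2p = 8 + (-2) = 6, so p = 3.
Then q = 8 - 3 = 5.
(p, q) = (3, 5)


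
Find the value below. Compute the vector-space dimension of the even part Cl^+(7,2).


Even subalgebra dimension = 2^(n-1)
n = 7 + 2 = 9
2^(9 - 1) = 2^8 = 256
Verification: sum of C(9,k) for even k = 1 + 36 + 126 + 84 + 9 = 256
Result = 256


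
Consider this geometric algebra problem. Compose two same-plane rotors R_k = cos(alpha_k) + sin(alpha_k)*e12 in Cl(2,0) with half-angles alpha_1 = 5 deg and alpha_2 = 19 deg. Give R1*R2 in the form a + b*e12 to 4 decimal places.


Same-plane rotors commute and their half-angles add:
R1*R2 = cos(a1 + a2) + sin(a1 + a2)*e12.
a1 + a2 = 5 + 19 = 24 deg
cos(24 deg) = 0.9135
sin(24 deg) = 0.4067
R1*R2 = 0.9135 + 0.4067*e12


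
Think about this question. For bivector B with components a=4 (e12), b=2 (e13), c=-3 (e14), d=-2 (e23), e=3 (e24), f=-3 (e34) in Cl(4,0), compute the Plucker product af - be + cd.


Plucker relation: af - be + cd
a*f = 4*(-3) = -12
b*e = 2*3 = 6
c*d = (-3)*(-2) = 6
af - be + cd = -12 - 6 + 6
= -12


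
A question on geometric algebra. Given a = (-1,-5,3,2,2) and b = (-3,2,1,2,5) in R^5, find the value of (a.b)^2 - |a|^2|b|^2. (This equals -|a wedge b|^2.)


a . b = (-1)*(-3) + (-5)*2 + 3*1 + 2*2 + 2*5
= 3 + (-10) + 3 + 4 + 10 = 10
|a|^2 = (-1)^2 + (-5)^2 + 3^2 + 2^2 + 2^2 = 43
|b|^2 = (-3)^2 + 2^2 + 1^2 + 2^2 + 5^2 = 43
(a.b)^2 = 10^2 = 100
|a|^2 * |b|^2 = 43 * 43 = 1849
Result = 100 - 1849 = -1749


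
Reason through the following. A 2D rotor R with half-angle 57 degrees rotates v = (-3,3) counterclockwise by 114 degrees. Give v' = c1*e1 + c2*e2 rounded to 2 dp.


Rotor R = cos(57deg) - sin(57deg)*e12
Rotation angle theta = 2 * 57 = 114 degrees
v' = R*v*~R rotates v by theta.
cos(114deg) = -0.4067, sin(114deg) = 0.9135
v'_1 = -3*cos(114deg) - 3*sin(114deg)
= -3*(-0.4067) - 3*0.9135
= -1.52
v'_2 = -3*sin(114deg) + 3*cos(114deg)
= -3*0.9135 + 3*(-0.4067)
= -3.96
v' = -1.52*e1 - 3.96*e2


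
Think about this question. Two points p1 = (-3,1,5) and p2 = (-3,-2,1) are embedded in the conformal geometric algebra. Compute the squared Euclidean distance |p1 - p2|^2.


p1 - p2 = (0, 3, 4)
|p1 - p2|^2 = 0^2 + 3^2 + 4^2
= 0 + 9 + 16
= 25


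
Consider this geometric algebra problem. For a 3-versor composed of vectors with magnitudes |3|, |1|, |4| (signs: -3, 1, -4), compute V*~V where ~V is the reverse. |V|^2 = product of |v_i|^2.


Each vector v_i has |v_i|^2 = s_i^2
Squared scales: (-3)^2 = 9, 1^2 = 1, (-4)^2 = 16
|V|^2 = 9 * 1 * 16
= 144


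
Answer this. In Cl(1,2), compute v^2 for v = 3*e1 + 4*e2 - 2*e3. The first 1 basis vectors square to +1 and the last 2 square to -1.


v^2 = sum of c_i^2 * e_i^2
Positive signature terms (e_i^2 = +1): 3^2 = 9
Negative signature terms (e_j^2 = -1): 4^2 + (-2)^2 = 20
v^2 = 9 - 20 = -11


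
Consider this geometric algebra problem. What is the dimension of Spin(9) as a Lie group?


Spin(n) double-covers SO(n); both have Lie algebra so(n) of dimension n(n-1)/2.
n = 9
n(n-1) = 9 * 8 = 72
dim Spin(9) = 72/2 = 36


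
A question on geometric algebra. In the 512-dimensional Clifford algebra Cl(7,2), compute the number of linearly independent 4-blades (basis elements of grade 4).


Number of grade-k basis blades in Cl(p,q) with n = p + q is C(n, k).
n = 7 + 2 = 9
C(9, 4) = 9! / (4! * 5!)
= 362880 / (24 * 120)
= 126


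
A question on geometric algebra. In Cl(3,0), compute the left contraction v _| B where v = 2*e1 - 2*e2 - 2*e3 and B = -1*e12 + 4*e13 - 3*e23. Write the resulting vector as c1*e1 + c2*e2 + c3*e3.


Left contraction v _| B = <vB>_1 (grade-1 part of the geometric product vB).
Using e1_|e12 = e2, e2_|e12 = -e1, e1_|e13 = e3, e3_|e13 = -e1, e2_|e23 = e3, e3_|e23 = -e2:
e1 coeff: -v2*b12 - v3*b13 = -(-2)*(-1) - (-2)*(4) = 6
e2 coeff: v1*b12 - v3*b23 = (2)*(-1) - (-2)*(-3) = -8
e3 coeff: v1*b13 + v2*b23 = (2)*(4) + (-2)*(-3) = 14
v _| B = 6*e1 - 8*e2 + 14*e3


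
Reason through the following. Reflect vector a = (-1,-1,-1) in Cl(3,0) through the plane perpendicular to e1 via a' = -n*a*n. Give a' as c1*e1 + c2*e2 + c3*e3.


Reflection formula: a' = -n*a*n, with n = e1 (unit vector, n^2 = 1).
For reflection through hyperplane perp to e1:
The component along e1 flips sign, others stay.
a = (-1, -1, -1)
a' = (1, -1, -1)
a' = 1*e1 - 1*e2 - 1*e3


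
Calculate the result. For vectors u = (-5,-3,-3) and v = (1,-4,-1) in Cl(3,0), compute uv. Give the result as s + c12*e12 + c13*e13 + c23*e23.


In Cl(3,0): e_i^2 = 1, e_ie_j = -e_je_i for i != j.
Scalar part = u . v = (-5)*1 + (-3)*(-4) + (-3)*(-1)
= -5 + 12 + 3 = 10
e12 coeff = (-5)*(-4) - (-3)*1 = 20 - (-3) = 23
e13 coeff = (-5)*(-1) - (-3)*1 = 5 - (-3) = 8
e23 coeff = (-3)*(-1) - (-3)*(-4) = 3 - 12 = -9
uv = 10 + 23*e12 + 8*e13 - 9*e23


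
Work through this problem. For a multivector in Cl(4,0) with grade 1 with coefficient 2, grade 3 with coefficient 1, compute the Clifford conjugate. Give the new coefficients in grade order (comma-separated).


Clifford conjugate sign for grade k: (-1)^(k(k+1)/2)
Grade 1: (-1)^(1*2/2) = (-1)^1 = -1, coeff 2 -> -2
Grade 3: (-1)^(3*4/2) = (-1)^6 = 1, coeff 1 -> 1
Conjugated coefficients: -2, 1


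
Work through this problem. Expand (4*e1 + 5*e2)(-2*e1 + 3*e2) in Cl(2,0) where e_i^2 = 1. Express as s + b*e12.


Expand: (4*e1 + 5*e2)(-2*e1 + 3*e2)
= 4*(-2)*e1e1 + 4*3*e1e2 + 5*(-2)*e2e1 + 5*3*e2e2
Using e1^2 = e2^2 = 1, e2e1 = -e1e2:
Scalar part s = 4*(-2) + 5*3 = -8 + 15 = 7
Bivector part b = 4*3 - 5*(-2) = 12 - (-10) = 22
uv = 7 + 22*e12


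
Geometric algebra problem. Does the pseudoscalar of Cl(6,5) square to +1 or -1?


The pseudoscalar I = e1...e_n (product of all n generators) of Cl(p,q) satisfies I^2 = (-1)^(q + n(n-1)/2).
p = 6, q = 5, n = p + q = 11
n(n-1)/2 = 11 * 10 / 2 = 55
Exponent = q + n(n-1)/2 = 5 + 55 = 60
I^2 = (-1)^60 = +1


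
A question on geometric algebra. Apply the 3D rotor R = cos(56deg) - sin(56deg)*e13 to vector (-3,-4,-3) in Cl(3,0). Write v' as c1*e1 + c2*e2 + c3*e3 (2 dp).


Rotor R = cos(56deg) - sin(56deg)*e13
Rotation angle theta = 2 * 56 = 112 degrees in the e13 plane (e1 -> e3).
The component perpendicular to the plane (e2) is invariant: v'_2 = v2 = -4.00
cos(112deg) = -0.3746, sin(112deg) = 0.9272
v'_1 = v1*cos(theta) - v3*sin(theta) = -3*(-0.3746) - (-3)*0.9272 = 3.91
v'_3 = v1*sin(theta) + v3*cos(theta) = -3*0.9272 + (-3)*(-0.3746) = -1.66
v' = 3.91*e1 - 4.00*e2 - 1.66*e3


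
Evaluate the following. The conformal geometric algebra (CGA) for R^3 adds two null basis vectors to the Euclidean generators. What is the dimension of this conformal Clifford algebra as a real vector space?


The conformal model of R^3 uses Cl(4,1): the 3 Euclidean generators plus two extra orthogonal generators e+ (e+^2 = +1) and e- (e-^2 = -1), from which the null vectors e0, einf are built.
Number of generators m = 3 + 2 = 5.
dim Cl(p,q) = 2^m = 2^5 = 32


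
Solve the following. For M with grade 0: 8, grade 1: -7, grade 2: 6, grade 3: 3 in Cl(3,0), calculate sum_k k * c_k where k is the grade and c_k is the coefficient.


Grade-weighted sum = sum of grade_k * coefficient_k
0*8 = 0
1*(-7) = -7
2*6 = 12
3*3 = 9
Total = 0 + (-7) + 12 + 9 = 14


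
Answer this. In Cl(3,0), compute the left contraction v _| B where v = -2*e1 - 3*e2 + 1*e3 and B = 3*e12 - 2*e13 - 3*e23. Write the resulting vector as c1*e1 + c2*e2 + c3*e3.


Left contraction v _| B = <vB>_1 (grade-1 part of the geometric product vB).
Using e1_|e12 = e2, e2_|e12 = -e1, e1_|e13 = e3, e3_|e13 = -e1, e2_|e23 = e3, e3_|e23 = -e2:
e1 coeff: -v2*b12 - v3*b13 = -(-3)*(3) - (1)*(-2) = 11
e2 coeff: v1*b12 - v3*b23 = (-2)*(3) - (1)*(-3) = -3
e3 coeff: v1*b13 + v2*b23 = (-2)*(-2) + (-3)*(-3) = 13
v _| B = 11*e1 - 3*e2 + 13*e3


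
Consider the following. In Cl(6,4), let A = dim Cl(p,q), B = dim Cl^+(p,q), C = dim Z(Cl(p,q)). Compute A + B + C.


n = 6 + 4 = 10
Total dim = 2^10 = 1024
Even subalgebra dim = 2^9 = 512
n is even, so center dim = 1
Sum = 1024 + 512 + 1 = 1537


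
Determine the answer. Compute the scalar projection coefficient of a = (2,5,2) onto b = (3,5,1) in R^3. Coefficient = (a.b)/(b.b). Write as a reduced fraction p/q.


Projection coefficient = (a . b) / (b . b)
a . b = 2*3 + 5*5 + 2*1
= 6 + 25 + 2 = 33
b . b = 3^2 + 5^2 + 1^2
= 9 + 25 + 1 = 35
Coefficient = 33/35
In lowest terms: 33/35


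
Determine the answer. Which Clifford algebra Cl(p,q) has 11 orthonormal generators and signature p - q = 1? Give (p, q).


We need p + q = 11 and p - q = 1.
Adding: 2p = 11 + 1 = 12, so p = 6.
Then q = 11 - 6 = 5.
(p, q) = (6, 5)


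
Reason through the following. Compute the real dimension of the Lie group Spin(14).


Spin(n) double-covers SO(n); both have Lie algebra so(n) of dimension n(n-1)/2.
n = 14
n(n-1) = 14 * 13 = 182
dim Spin(14) = 182/2 = 91


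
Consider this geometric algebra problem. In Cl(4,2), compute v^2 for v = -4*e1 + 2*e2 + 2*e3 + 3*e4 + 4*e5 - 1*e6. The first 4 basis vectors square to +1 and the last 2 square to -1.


v^2 = sum of c_i^2 * e_i^2
Positive signature terms (e_i^2 = +1): (-4)^2 + 2^2 + 2^2 + 3^2 = 33
Negative signature terms (e_j^2 = -1): 4^2 + (-1)^2 = 17
v^2 = 33 - 17 = 16
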